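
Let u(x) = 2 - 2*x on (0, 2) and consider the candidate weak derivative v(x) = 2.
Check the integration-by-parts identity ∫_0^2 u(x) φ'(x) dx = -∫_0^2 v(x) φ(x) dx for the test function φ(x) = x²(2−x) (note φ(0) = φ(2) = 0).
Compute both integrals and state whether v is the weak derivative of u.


LHS = 8/3, RHS = -8/3. No, v is not the weak derivative of u.

u(x) = 2 - 2*x, classical derivative u'(x) = -2.
φ(x) = x²(2−x), so φ'(x) = x*(4 - 3*x).
Note φ(0) = φ(2) = 0, so the boundary term u·φ vanishes.
LHS = ∫_0^2 u(x) φ'(x) dx = ∫_0^2 (6*x^3 - 14*x^2 + 8*x) dx. Term by term:
  ∫_0^2 6*x^3 dx = 24;  ∫_0^2 -14*x^2 dx = -112/3;  ∫_0^2 8*x dx = 16.
Sum: 24 − 112/3 + 16 = 8/3.
So LHS = 8/3.
∫_0^2 v(x) φ(x) dx = ∫_0^2 (-2*x^3 + 4*x^2) dx. Term by term:
  ∫_0^2 -2*x^3 dx = -8;  ∫_0^2 4*x^2 dx = 32/3.
Sum: -8 + 32/3 = 8/3.
So RHS = -∫_0^2 v(x) φ(x) dx = -8/3.
LHS − RHS = 16/3 ≠ 0, so the identity fails.
(For a valid weak derivative the identity must hold for EVERY test function, in particular this one. The failure shows v is NOT the weak derivative of u.)
Correct weak derivative would be u'(x) = -2.


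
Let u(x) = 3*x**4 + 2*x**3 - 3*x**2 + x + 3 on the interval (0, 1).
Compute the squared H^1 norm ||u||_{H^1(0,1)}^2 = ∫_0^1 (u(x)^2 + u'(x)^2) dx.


||u||_{H^1}^2 = 3728/105

The H^1 norm (squared) on an interval (0, L) is
  ||u||_{H^1}^2 = ∫_0^L u(x)^2 dx + ∫_0^L u'(x)^2 dx.
Compute u'(x) = 12*x**3 + 6*x**2 - 6*x + 1.
Then u(x)^2 = 9*x**8 + 12*x**7 - 14*x**6 - 6*x**5 + 31*x**4 + 6*x**3 - 17*x**2 + 6*x + 9 and u'(x)^2 = 144*x**6 + 144*x**5 - 108*x**4 - 48*x**3 + 48*x**2 - 12*x + 1.
Integrate each monomial from 0 to 1 using ∫_0^1 c·x^n dx = c·1^(n+1)/(n+1):
  ∫_0^1 u(x)^2 dx = ∫_0^1 (9*x^8 + 12*x^7 - 14*x^6 - 6*x^5 + 31*x^4 + 6*x^3 - 17*x^2 + 6*x + 9) dx. Term by term:
    ∫_0^1 9*x^8 dx = 1;  ∫_0^1 12*x^7 dx = 3/2;  ∫_0^1 -14*x^6 dx = -2;
    ∫_0^1 -6*x^5 dx = -1;  ∫_0^1 31*x^4 dx = 31/5;  ∫_0^1 6*x^3 dx = 3/2;
    ∫_0^1 -17*x^2 dx = -17/3;  ∫_0^1 6*x dx = 3;  ∫_0^1 9 dx = 9.
  Sum: 1 + 3/2 − 2 − 1 + 31/5 + 3/2 − 17/3 + 3 + 9 = 203/15.
  ∫_0^1 u'(x)^2 dx = ∫_0^1 (144*x^6 + 144*x^5 - 108*x^4 - 48*x^3 + 48*x^2 - 12*x + 1) dx. Term by term:
    ∫_0^1 144*x^6 dx = 144/7;  ∫_0^1 144*x^5 dx = 24;  ∫_0^1 -108*x^4 dx = -108/5;
    ∫_0^1 -48*x^3 dx = -12;  ∫_0^1 48*x^2 dx = 16;  ∫_0^1 -12*x dx = -6;
    ∫_0^1 1 dx = 1.
  Sum: 144/7 + 24 − 108/5 − 12 + 16 − 6 + 1 = 769/35.
Adding: ||u||_{H^1}^2 = 203/15 + 769/35 = 3728/105.


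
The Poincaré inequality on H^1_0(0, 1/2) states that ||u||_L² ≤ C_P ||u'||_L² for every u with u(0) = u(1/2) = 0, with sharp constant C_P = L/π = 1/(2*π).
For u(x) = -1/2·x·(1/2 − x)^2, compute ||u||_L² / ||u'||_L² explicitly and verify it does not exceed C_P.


||u||_L² / ||u'||_L² = sqrt(14)/28 < C_P = 1/(2*π).

u(x) = -1/2·x·(1/2 − x)^2, so u'(x) = (1 - 6*x)*(2*x - 1)/8.
u(x) = -1/2·x·(1/2 − x)^2 vanishes at x = 0 and x = 1/2, so u ∈ H^1_0(0, 1/2). Differentiate via the product rule and integrate the resulting polynomials term by term.
  ∫_0^1/2 u² dx = ∫_0^1/2 (x^6/4 - x^5/2 + 3*x^4/8 - x^3/8 + x^2/64) dx. Term by term:
    ∫_0^1/2 x^6/4 dx = 1/3584;  ∫_0^1/2 -x^5/2 dx = -1/768;  ∫_0^1/2 3*x^4/8 dx = 3/1280;
    ∫_0^1/2 -x^3/8 dx = -1/512;  ∫_0^1/2 x^2/64 dx = 1/1536.
  Sum: 1/3584 − 1/768 + 3/1280 − 1/512 + 1/1536 = 1/53760.
  ∫_0^1/2 (u')² dx = ∫_0^1/2 (9*x^4/4 - 3*x^3 + 11*x^2/8 - x/4 + 1/64) dx. Term by term:
    ∫_0^1/2 9*x^4/4 dx = 9/640;  ∫_0^1/2 -3*x^3 dx = -3/64;  ∫_0^1/2 11*x^2/8 dx = 11/192;
    ∫_0^1/2 -x/4 dx = -1/32;  ∫_0^1/2 1/64 dx = 1/128.
  Sum: 9/640 − 3/64 + 11/192 − 1/32 + 1/128 = 1/960.
∫_0^1/2 u² dx = 1/53760, so ||u||_L² = sqrt(210)/3360.
∫_0^1/2 (u')² dx = 1/960, so ||u'||_L² = sqrt(15)/120.
Ratio ||u||_L² / ||u'||_L² = sqrt(14)/28.
Sharp Poincaré constant on H^1_0(0, 1/2) is C_P = L/π = 1/(2*π), achieved by sin(2*π·x).
A polynomial bump cannot attain the sharp Poincaré constant (only the first sine eigenfunction does), so the ratio is strictly less than C_P, consistent with ||u||_L² ≤ C_P ||u'||_L².


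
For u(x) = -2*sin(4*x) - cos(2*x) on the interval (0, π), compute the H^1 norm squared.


||u||_{H^1(0,π)}^2 = 73*π/2

u'(x) = 2*sin(2*x) - 8*cos(4*x).
Expand u² and (u')² and integrate term by term on (0, π), using: for integers n ≥ 1, ∫_0^π sin²(nx) dx = ∫_0^π cos²(nx) dx = π/2; for n ≠ n', ∫_0^π sin(nx)sin(n'x) dx = ∫_0^π cos(nx)cos(n'x) dx = 0; and by product-to-sum, ∫_0^π sin(nx)cos(n'x) dx = ½∫_0^π [sin((n+n')x) + sin((n−n')x)] dx, which is 0 when n+n' is even and 2n/(n²−n'²) when n+n' is odd (it need not vanish on (0, π)).
  u² squared terms: (-1)²·∫cos(2x)² dx = 1·π/2 = π/2;  (-2)²·∫sin(4x)² dx = 4·π/2 = 2*π.
  u² cross terms: 2·(-1)·(-2)·∫cos(2x)·sin(4x) dx = 4·(0) = 0.
  So ∫_0^π u² dx = π/2 + 2*π + 0 = 5*π/2.
  (u')² squared terms: (-8)²·∫cos(4x)² dx = 64·π/2 = 32*π;  (2)²·∫sin(2x)² dx = 4·π/2 = 2*π.
  (u')² cross terms: 2·(-8)·(2)·∫cos(4x)·sin(2x) dx = -32·(0) = 0.
  So ∫_0^π (u')² dx = 32*π + 2*π + 0 = 34*π.
||u||_{H^1}^2 = (5*π/2) + (34*π) = 73*π/2.


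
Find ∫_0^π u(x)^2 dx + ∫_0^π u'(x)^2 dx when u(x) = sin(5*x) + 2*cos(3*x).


||u||_{H^1(0,π)}^2 = 33*π

u'(x) = -6*sin(3*x) + 5*cos(5*x).
Expand u² and (u')² and integrate term by term on (0, π), using: for integers n ≥ 1, ∫_0^π sin²(nx) dx = ∫_0^π cos²(nx) dx = π/2; for n ≠ n', ∫_0^π sin(nx)sin(n'x) dx = ∫_0^π cos(nx)cos(n'x) dx = 0; and by product-to-sum, ∫_0^π sin(nx)cos(n'x) dx = ½∫_0^π [sin((n+n')x) + sin((n−n')x)] dx, which is 0 when n+n' is even and 2n/(n²−n'²) when n+n' is odd (it need not vanish on (0, π)).
  u² squared terms: (2)²·∫cos(3x)² dx = 4·π/2 = 2*π;  (1)²·∫sin(5x)² dx = 1·π/2 = π/2.
  u² cross terms: 2·(2)·(1)·∫cos(3x)·sin(5x) dx = 4·(0) = 0.
  So ∫_0^π u² dx = 2*π + π/2 + 0 = 5*π/2.
  (u')² squared terms: (-6)²·∫sin(3x)² dx = 36·π/2 = 18*π;  (5)²·∫cos(5x)² dx = 25·π/2 = 25*π/2.
  (u')² cross terms: 2·(-6)·(5)·∫sin(3x)·cos(5x) dx = -60·(0) = 0.
  So ∫_0^π (u')² dx = 18*π + 25*π/2 + 0 = 61*π/2.
||u||_{H^1}^2 = (5*π/2) + (61*π/2) = 33*π.


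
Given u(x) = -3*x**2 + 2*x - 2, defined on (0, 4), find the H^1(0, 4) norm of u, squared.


||u||_{H^1}^2 = 29408/15

The H^1 norm (squared) on an interval (0, L) is
  ||u||_{H^1}^2 = ∫_0^L u(x)^2 dx + ∫_0^L u'(x)^2 dx.
Compute u'(x) = 2 - 6*x.
Then u(x)^2 = 9*x**4 - 12*x**3 + 16*x**2 - 8*x + 4 and u'(x)^2 = 36*x**2 - 24*x + 4.
Integrate each monomial from 0 to 4 using ∫_0^4 c·x^n dx = c·4^(n+1)/(n+1):
  ∫_0^4 u(x)^2 dx = ∫_0^4 (9*x^4 - 12*x^3 + 16*x^2 - 8*x + 4) dx. Term by term:
    ∫_0^4 9*x^4 dx = 9216/5;  ∫_0^4 -12*x^3 dx = -768;  ∫_0^4 16*x^2 dx = 1024/3;
    ∫_0^4 -8*x dx = -64;  ∫_0^4 4 dx = 16.
  Sum: 9216/5 − 768 + 1024/3 − 64 + 16 = 20528/15.
  ∫_0^4 u'(x)^2 dx = ∫_0^4 (36*x^2 - 24*x + 4) dx. Term by term:
    ∫_0^4 36*x^2 dx = 768;  ∫_0^4 -24*x dx = -192;  ∫_0^4 4 dx = 16.
  Sum: 768 − 192 + 16 = 592.
Adding: ||u||_{H^1}^2 = 20528/15 + 592 = 29408/15.


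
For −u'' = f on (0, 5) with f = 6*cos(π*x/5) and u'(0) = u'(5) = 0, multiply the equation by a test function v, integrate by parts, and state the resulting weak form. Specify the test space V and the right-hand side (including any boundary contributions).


V = H^1(0, 5) (no boundary constraint on v; u is determined up to an additive constant); weak form: ∫_0^5 u'v' dx = ∫_0^5 (6*cos(π*x/5)) v dx for all v ∈ V.

Multiply both sides by a test function v and integrate from 0 to 5:
  ∫_0^5 −u''(x) v(x) dx = ∫_0^5 f(x) v(x) dx.
Integrate the LHS by parts once:
  ∫_0^5 −u'' v dx = −[u'(x) v(x)]_0^5 + ∫_0^5 u'(x) v'(x) dx.
Thus ∫_0^5 u'(x) v'(x) dx = ∫_0^5 f(x) v(x) dx + [u'(x) v(x)]_0^5.
Choose V so that boundary terms are either known or forced to vanish.
u has homogeneous Neumann: u'(0) = u'(5) = 0. So [u' v]_0^5 = 0·v(5) − 0·v(0) = 0 for any v; take V = H^1(0, 5).
Weak formulation: find u (satisfying any essential BC) such that ∫_0^5 u'(x) v'(x) dx = ∫_0^5 f v dx for all v ∈ V (homogeneous Neumann, so boundary terms vanish).
Substituting f(x) = 6*cos(π*x/5), the right-hand side is ∫_0^5 (6*cos(π*x/5)) v dx.
Compatibility check (pure Neumann): taking v ≡ 1 ∈ V gives 0 = ∫_0^5 f dx + (0) − (0), i.e. ∫_0^5 f dx must equal u'(0) − u'(5) = 0. Indeed ∫_0^5 (6*cos(π*x/5)) dx = 0, so the data are compatible. The solution is then unique only up to an additive constant (fix it e.g. by requiring ∫_0^5 u dx = 0).


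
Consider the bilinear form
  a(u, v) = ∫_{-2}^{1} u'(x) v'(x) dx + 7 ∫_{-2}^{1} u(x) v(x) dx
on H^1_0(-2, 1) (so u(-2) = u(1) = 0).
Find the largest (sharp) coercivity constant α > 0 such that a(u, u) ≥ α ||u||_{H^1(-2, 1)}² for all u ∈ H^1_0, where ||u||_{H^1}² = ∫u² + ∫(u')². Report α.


α = 1

Coercivity of a(·,·) on H^1_0(-2, 1) means a(u, u) ≥ α ||u||_{H^1}² for every u ∈ H^1_0.
The interval has length L = 3, and Poincaré/coercivity depend only on L. Here a(u, u) = ∫(u')² + (7)·∫u².
Here c = 7 ≥ 1, so a(u,u) = ∫(u')² + c∫u² ≥ ∫(u')² + ∫u² = ||u||_{H^1}², i.e. α = 1 works. No larger α is possible: a(u,u) ≥ α||u||_{H^1}² means (1−α)∫(u')² ≥ (α−c)∫u², and for the modes u_n = sin(nπ(x−x₀)/L) (x₀ the left endpoint) one has ∫u_n²/∫(u_n')² = (L/(nπ))² → 0, so a(u_n,u_n)/||u_n||_{H^1}² → 1. Hence the optimal constant is α = 1.
Therefore α = 1.


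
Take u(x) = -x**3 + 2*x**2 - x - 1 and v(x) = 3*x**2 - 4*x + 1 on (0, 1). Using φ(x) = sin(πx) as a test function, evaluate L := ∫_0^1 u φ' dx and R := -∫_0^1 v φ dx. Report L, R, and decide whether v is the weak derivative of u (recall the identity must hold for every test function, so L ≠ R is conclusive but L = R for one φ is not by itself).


LHS = (-12 + π^2)/π^3, RHS = (12 - π^2)/π^3. No, v is not the weak derivative of u.

u(x) = -x**3 + 2*x**2 - x - 1, classical derivative u'(x) = -3*x**2 + 4*x - 1.
φ(x) = sin(πx), so φ'(x) = π*cos(π*x).
Note φ(0) = φ(1) = 0, so the boundary term u·φ vanishes.
LHS = ∫_0^1 u(x) φ'(x) dx = ∫_0^1 (-π*x^3*cos(π*x) + 2*π*x^2*cos(π*x) - π*x*cos(π*x) - π*cos(π*x)) dx. Term by term:
  ∫_0^1 -π*cos(π*x) dx = 0;  ∫_0^1 -π*x*cos(π*x) dx = 2/π;  ∫_0^1 -π*x^3*cos(π*x) dx = -12/π^3 + 3/π;
  ∫_0^1 2*π*x^2*cos(π*x) dx = -4/π.
Sum: 0 + 2/π + -12/π^3 + 3/π − 4/π = (-12 + π^2)/π^3.
So LHS = (-12 + π^2)/π^3.
∫_0^1 v(x) φ(x) dx = ∫_0^1 (3*x^2*sin(π*x) - 4*x*sin(π*x) + sin(π*x)) dx. Term by term:
  ∫_0^1 -4*x*sin(π*x) dx = -4/π;  ∫_0^1 3*x^2*sin(π*x) dx = -12/π^3 + 3/π;  ∫_0^1 sin(π*x) dx = 2/π.
Sum: -4/π + -12/π^3 + 3/π + 2/π = (-12 + π^2)/π^3.
So RHS = -∫_0^1 v(x) φ(x) dx = (12 - π^2)/π^3.
LHS − RHS = -24/π^3 + 2/π ≠ 0, so the identity fails.
(For a valid weak derivative the identity must hold for EVERY test function, in particular this one. The failure shows v is NOT the weak derivative of u.)
Correct weak derivative would be u'(x) = -3*x**2 + 4*x - 1.


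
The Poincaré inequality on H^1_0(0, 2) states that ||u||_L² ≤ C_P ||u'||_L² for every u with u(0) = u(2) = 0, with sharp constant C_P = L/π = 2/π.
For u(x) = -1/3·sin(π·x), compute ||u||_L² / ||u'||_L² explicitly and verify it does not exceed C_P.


||u||_L² / ||u'||_L² = 1/π < C_P = 2/π.

u(x) = -1/3·sin(π·x), so u'(x) = -π*cos(π*x)/3.
Writing u(x) = A·sin(kπx/L) with A = -1/3 and k = 2, use ∫_0^L sin²(kπx/L) dx = L/2 and ∫_0^L cos²(kπx/L) dx = L/2.
u² = 1/9·sin²(π·x) and (u')² = π^2/9·cos²(π·x), and each of sin², cos² integrates to L/2 = 1 over (0, 2).
∫_0^2 u² dx = 1/9, so ||u||_L² = 1/3.
∫_0^2 (u')² dx = π^2/9, so ||u'||_L² = π/3.
Ratio ||u||_L² / ||u'||_L² = 1/π.
Sharp Poincaré constant on H^1_0(0, 2) is C_P = L/π = 2/π, achieved by sin(π/2·x).
This is the k = 2 harmonic; the ratio L/(kπ) is strictly less than C_P = L/π, consistent with the sharp inequality ||u||_L² ≤ C_P ||u'||_L².


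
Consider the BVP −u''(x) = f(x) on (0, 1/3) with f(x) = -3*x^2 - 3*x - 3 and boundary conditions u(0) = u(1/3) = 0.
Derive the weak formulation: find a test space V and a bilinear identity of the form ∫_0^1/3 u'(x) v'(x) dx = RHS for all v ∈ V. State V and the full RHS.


V = H^1_0(0, 1/3) (so v(0) = v(1/3) = 0); weak form: ∫_0^1/3 u'v' dx = ∫_0^1/3 (-3*x^2 - 3*x - 3) v dx for all v ∈ V.

Multiply both sides by a test function v and integrate from 0 to 1/3:
  ∫_0^1/3 −u''(x) v(x) dx = ∫_0^1/3 f(x) v(x) dx.
Integrate the LHS by parts once:
  ∫_0^1/3 −u'' v dx = −[u'(x) v(x)]_0^1/3 + ∫_0^1/3 u'(x) v'(x) dx.
Thus ∫_0^1/3 u'(x) v'(x) dx = ∫_0^1/3 f(x) v(x) dx + [u'(x) v(x)]_0^1/3.
Choose V so that boundary terms are either known or forced to vanish.
u is Dirichlet: u(0) = u(1/3) = 0. Let V = H^1_0(0, 1/3); then v(0) = v(1/3) = 0, and [u' v]_0^1/3 = 0.
Weak formulation: find u (satisfying any essential BC) such that ∫_0^1/3 u'(x) v'(x) dx = ∫_0^1/3 f v dx for all v ∈ V.
Substituting f(x) = -3*x^2 - 3*x - 3, the right-hand side is ∫_0^1/3 (-3*x^2 - 3*x - 3) v dx.


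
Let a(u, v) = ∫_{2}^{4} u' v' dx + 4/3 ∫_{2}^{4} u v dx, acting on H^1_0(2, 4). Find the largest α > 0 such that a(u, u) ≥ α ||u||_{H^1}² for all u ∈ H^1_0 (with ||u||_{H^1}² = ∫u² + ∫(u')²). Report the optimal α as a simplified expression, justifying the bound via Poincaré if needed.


α = 1

Coercivity of a(·,·) on H^1_0(2, 4) means a(u, u) ≥ α ||u||_{H^1}² for every u ∈ H^1_0.
The interval has length L = 2, and Poincaré/coercivity depend only on L. Here a(u, u) = ∫(u')² + (4/3)·∫u².
Here c = 4/3 ≥ 1, so a(u,u) = ∫(u')² + c∫u² ≥ ∫(u')² + ∫u² = ||u||_{H^1}², i.e. α = 1 works. No larger α is possible: a(u,u) ≥ α||u||_{H^1}² means (1−α)∫(u')² ≥ (α−c)∫u², and for the modes u_n = sin(nπ(x−x₀)/L) (x₀ the left endpoint) one has ∫u_n²/∫(u_n')² = (L/(nπ))² → 0, so a(u_n,u_n)/||u_n||_{H^1}² → 1. Hence the optimal constant is α = 1.
Therefore α = 1.


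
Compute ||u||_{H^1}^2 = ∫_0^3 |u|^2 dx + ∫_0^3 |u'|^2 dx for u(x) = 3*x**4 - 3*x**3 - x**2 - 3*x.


||u||_{H^1}^2 = 514989/20

The H^1 norm (squared) on an interval (0, L) is
  ||u||_{H^1}^2 = ∫_0^L u(x)^2 dx + ∫_0^L u'(x)^2 dx.
Compute u'(x) = 12*x**3 - 9*x**2 - 2*x - 3.
Then u(x)^2 = 9*x**8 - 18*x**7 + 3*x**6 - 12*x**5 + 19*x**4 + 6*x**3 + 9*x**2 and u'(x)^2 = 144*x**6 - 216*x**5 + 33*x**4 - 36*x**3 + 58*x**2 + 12*x + 9.
Integrate each monomial from 0 to 3 using ∫_0^3 c·x^n dx = c·3^(n+1)/(n+1):
  ∫_0^3 u(x)^2 dx = ∫_0^3 (9*x^8 - 18*x^7 + 3*x^6 - 12*x^5 + 19*x^4 + 6*x^3 + 9*x^2) dx. Term by term:
    ∫_0^3 9*x^8 dx = 19683;  ∫_0^3 -18*x^7 dx = -59049/4;  ∫_0^3 3*x^6 dx = 6561/7;
    ∫_0^3 -12*x^5 dx = -1458;  ∫_0^3 19*x^4 dx = 4617/5;  ∫_0^3 6*x^3 dx = 243/2;
    ∫_0^3 9*x^2 dx = 81.
  Sum: 19683 − 59049/4 + 6561/7 − 1458 + 4617/5 + 243/2 + 81 = 773631/140.
  ∫_0^3 u'(x)^2 dx = ∫_0^3 (144*x^6 - 216*x^5 + 33*x^4 - 36*x^3 + 58*x^2 + 12*x + 9) dx. Term by term:
    ∫_0^3 144*x^6 dx = 314928/7;  ∫_0^3 -216*x^5 dx = -26244;  ∫_0^3 33*x^4 dx = 8019/5;
    ∫_0^3 -36*x^3 dx = -729;  ∫_0^3 58*x^2 dx = 522;  ∫_0^3 12*x dx = 54;
    ∫_0^3 9 dx = 27.
  Sum: 314928/7 − 26244 + 8019/5 − 729 + 522 + 54 + 27 = 707823/35.
Adding: ||u||_{H^1}^2 = 773631/140 + 707823/35 = 514989/20.


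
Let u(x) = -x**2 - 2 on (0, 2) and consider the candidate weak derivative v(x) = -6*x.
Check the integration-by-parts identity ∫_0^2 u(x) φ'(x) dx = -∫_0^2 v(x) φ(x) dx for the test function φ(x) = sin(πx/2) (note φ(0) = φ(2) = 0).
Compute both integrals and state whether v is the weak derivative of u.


LHS = 8/π, RHS = 24/π. No, v is not the weak derivative of u.

u(x) = -x**2 - 2, classical derivative u'(x) = -2*x.
φ(x) = sin(πx/2), so φ'(x) = π*cos(π*x/2)/2.
Note φ(0) = φ(2) = 0, so the boundary term u·φ vanishes.
LHS = ∫_0^2 u(x) φ'(x) dx = ∫_0^2 (-π*x^2*cos(π*x/2)/2 - π*cos(π*x/2)) dx. Term by term:
  ∫_0^2 -π*cos(π*x/2) dx = 0;  ∫_0^2 -π*x^2*cos(π*x/2)/2 dx = 8/π.
Sum: 0 + 8/π = 8/π.
So LHS = 8/π.
∫_0^2 v(x) φ(x) dx = ∫_0^2 (-6*x*sin(π*x/2)) dx. Term by term:
  ∫_0^2 -6*x*sin(π*x/2) dx = -24/π.
So RHS = -∫_0^2 v(x) φ(x) dx = 24/π.
LHS − RHS = -16/π ≠ 0, so the identity fails.
(For a valid weak derivative the identity must hold for EVERY test function, in particular this one. The failure shows v is NOT the weak derivative of u.)
Correct weak derivative would be u'(x) = -2*x.


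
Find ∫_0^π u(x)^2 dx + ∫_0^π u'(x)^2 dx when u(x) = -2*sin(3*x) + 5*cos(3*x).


||u||_{H^1(0,π)}^2 = 145*π

u'(x) = -15*sin(3*x) - 6*cos(3*x).
Expand u² and (u')² and integrate term by term on (0, π), using: for integers n ≥ 1, ∫_0^π sin²(nx) dx = ∫_0^π cos²(nx) dx = π/2; for n ≠ n', ∫_0^π sin(nx)sin(n'x) dx = ∫_0^π cos(nx)cos(n'x) dx = 0; and by product-to-sum, ∫_0^π sin(nx)cos(n'x) dx = ½∫_0^π [sin((n+n')x) + sin((n−n')x)] dx, which is 0 when n+n' is even and 2n/(n²−n'²) when n+n' is odd (it need not vanish on (0, π)).
  u² squared terms: (-2)²·∫sin(3x)² dx = 4·π/2 = 2*π;  (5)²·∫cos(3x)² dx = 25·π/2 = 25*π/2.
  u² cross terms: 2·(-2)·(5)·∫sin(3x)·cos(3x) dx = -20·(0) = 0.
  So ∫_0^π u² dx = 2*π + 25*π/2 + 0 = 29*π/2.
  (u')² squared terms: (-15)²·∫sin(3x)² dx = 225·π/2 = 225*π/2;  (-6)²·∫cos(3x)² dx = 36·π/2 = 18*π.
  (u')² cross terms: 2·(-15)·(-6)·∫sin(3x)·cos(3x) dx = 180·(0) = 0.
  So ∫_0^π (u')² dx = 225*π/2 + 18*π + 0 = 261*π/2.
||u||_{H^1}^2 = (29*π/2) + (261*π/2) = 145*π.


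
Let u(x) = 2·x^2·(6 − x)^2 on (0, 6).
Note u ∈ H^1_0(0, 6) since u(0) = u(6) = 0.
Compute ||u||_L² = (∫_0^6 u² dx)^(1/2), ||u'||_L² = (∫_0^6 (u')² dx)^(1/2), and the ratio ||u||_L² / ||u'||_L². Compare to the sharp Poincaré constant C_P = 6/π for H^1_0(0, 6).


||u||_L² / ||u'||_L² = sqrt(3) < C_P = 6/π.

u(x) = 2·x^2·(6 − x)^2, so u'(x) = 8*x*(x - 6)*(x - 3).
u(x) = 2·x^2·(6 − x)^2 vanishes at x = 0 and x = 6, so u ∈ H^1_0(0, 6). Differentiate via the product rule and integrate the resulting polynomials term by term.
  ∫_0^6 u² dx = ∫_0^6 (4*x^8 - 96*x^7 + 864*x^6 - 3456*x^5 + 5184*x^4) dx. Term by term:
    ∫_0^6 4*x^8 dx = 4478976;  ∫_0^6 -96*x^7 dx = -20155392;  ∫_0^6 864*x^6 dx = 241864704/7;
    ∫_0^6 -3456*x^5 dx = -26873856;  ∫_0^6 5184*x^4 dx = 40310784/5.
  Sum: 4478976 − 20155392 + 241864704/7 − 26873856 + 40310784/5 = 2239488/35.
  ∫_0^6 (u')² dx = ∫_0^6 (64*x^6 - 1152*x^5 + 7488*x^4 - 20736*x^3 + 20736*x^2) dx. Term by term:
    ∫_0^6 64*x^6 dx = 17915904/7;  ∫_0^6 -1152*x^5 dx = -8957952;  ∫_0^6 7488*x^4 dx = 58226688/5;
    ∫_0^6 -20736*x^3 dx = -6718464;  ∫_0^6 20736*x^2 dx = 1492992.
  Sum: 17915904/7 − 8957952 + 58226688/5 − 6718464 + 1492992 = 746496/35.
∫_0^6 u² dx = 2239488/35, so ||u||_L² = 864*sqrt(105)/35.
∫_0^6 (u')² dx = 746496/35, so ||u'||_L² = 864*sqrt(35)/35.
Ratio ||u||_L² / ||u'||_L² = sqrt(3).
Sharp Poincaré constant on H^1_0(0, 6) is C_P = L/π = 6/π, achieved by sin(π/6·x).
A polynomial bump cannot attain the sharp Poincaré constant (only the first sine eigenfunction does), so the ratio is strictly less than C_P, consistent with ||u||_L² ≤ C_P ||u'||_L².


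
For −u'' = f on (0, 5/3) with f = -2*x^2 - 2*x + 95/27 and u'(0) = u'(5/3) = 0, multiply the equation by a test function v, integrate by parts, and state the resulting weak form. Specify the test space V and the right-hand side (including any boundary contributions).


V = H^1(0, 5/3) (no boundary constraint on v; u is determined up to an additive constant); weak form: ∫_0^5/3 u'v' dx = ∫_0^5/3 (-2*x^2 - 2*x + 95/27) v dx for all v ∈ V.

Multiply both sides by a test function v and integrate from 0 to 5/3:
  ∫_0^5/3 −u''(x) v(x) dx = ∫_0^5/3 f(x) v(x) dx.
Integrate the LHS by parts once:
  ∫_0^5/3 −u'' v dx = −[u'(x) v(x)]_0^5/3 + ∫_0^5/3 u'(x) v'(x) dx.
Thus ∫_0^5/3 u'(x) v'(x) dx = ∫_0^5/3 f(x) v(x) dx + [u'(x) v(x)]_0^5/3.
Choose V so that boundary terms are either known or forced to vanish.
u has homogeneous Neumann: u'(0) = u'(5/3) = 0. So [u' v]_0^5/3 = 0·v(5/3) − 0·v(0) = 0 for any v; take V = H^1(0, 5/3).
Weak formulation: find u (satisfying any essential BC) such that ∫_0^5/3 u'(x) v'(x) dx = ∫_0^5/3 f v dx for all v ∈ V (homogeneous Neumann, so boundary terms vanish).
Substituting f(x) = -2*x^2 - 2*x + 95/27, the right-hand side is ∫_0^5/3 (-2*x^2 - 2*x + 95/27) v dx.
Compatibility check (pure Neumann): taking v ≡ 1 ∈ V gives 0 = ∫_0^5/3 f dx + (0) − (0), i.e. ∫_0^5/3 f dx must equal u'(0) − u'(5/3) = 0. Indeed ∫_0^5/3 (-2*x^2 - 2*x + 95/27) dx = 0, so the data are compatible. The solution is then unique only up to an additive constant (fix it e.g. by requiring ∫_0^5/3 u dx = 0).


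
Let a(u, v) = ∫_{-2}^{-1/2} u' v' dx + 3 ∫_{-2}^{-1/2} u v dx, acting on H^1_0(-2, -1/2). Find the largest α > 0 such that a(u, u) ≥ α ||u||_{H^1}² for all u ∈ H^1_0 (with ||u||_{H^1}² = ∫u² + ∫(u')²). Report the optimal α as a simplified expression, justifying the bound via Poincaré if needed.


α = 1

Coercivity of a(·,·) on H^1_0(-2, -1/2) means a(u, u) ≥ α ||u||_{H^1}² for every u ∈ H^1_0.
The interval has length L = 3/2, and Poincaré/coercivity depend only on L. Here a(u, u) = ∫(u')² + (3)·∫u².
Here c = 3 ≥ 1, so a(u,u) = ∫(u')² + c∫u² ≥ ∫(u')² + ∫u² = ||u||_{H^1}², i.e. α = 1 works. No larger α is possible: a(u,u) ≥ α||u||_{H^1}² means (1−α)∫(u')² ≥ (α−c)∫u², and for the modes u_n = sin(nπ(x−x₀)/L) (x₀ the left endpoint) one has ∫u_n²/∫(u_n')² = (L/(nπ))² → 0, so a(u_n,u_n)/||u_n||_{H^1}² → 1. Hence the optimal constant is α = 1.
Therefore α = 1.


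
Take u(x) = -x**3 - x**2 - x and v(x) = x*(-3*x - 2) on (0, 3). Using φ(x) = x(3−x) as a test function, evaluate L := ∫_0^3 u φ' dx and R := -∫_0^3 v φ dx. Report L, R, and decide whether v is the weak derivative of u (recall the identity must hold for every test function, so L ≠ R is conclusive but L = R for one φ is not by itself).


LHS = 1089/20, RHS = 999/20. No, v is not the weak derivative of u.

u(x) = -x**3 - x**2 - x, classical derivative u'(x) = -3*x**2 - 2*x - 1.
φ(x) = x(3−x), so φ'(x) = 3 - 2*x.
Note φ(0) = φ(3) = 0, so the boundary term u·φ vanishes.
LHS = ∫_0^3 u(x) φ'(x) dx = ∫_0^3 (2*x^4 - x^3 - x^2 - 3*x) dx. Term by term:
  ∫_0^3 2*x^4 dx = 486/5;  ∫_0^3 -x^3 dx = -81/4;  ∫_0^3 -x^2 dx = -9;
  ∫_0^3 -3*x dx = -27/2.
Sum: 486/5 − 81/4 − 9 − 27/2 = 1089/20.
So LHS = 1089/20.
∫_0^3 v(x) φ(x) dx = ∫_0^3 (3*x^4 - 7*x^3 - 6*x^2) dx. Term by term:
  ∫_0^3 3*x^4 dx = 729/5;  ∫_0^3 -7*x^3 dx = -567/4;  ∫_0^3 -6*x^2 dx = -54.
Sum: 729/5 − 567/4 − 54 = -999/20.
So RHS = -∫_0^3 v(x) φ(x) dx = 999/20.
LHS − RHS = 9/2 ≠ 0, so the identity fails.
(For a valid weak derivative the identity must hold for EVERY test function, in particular this one. The failure shows v is NOT the weak derivative of u.)
Correct weak derivative would be u'(x) = -3*x**2 - 2*x - 1.


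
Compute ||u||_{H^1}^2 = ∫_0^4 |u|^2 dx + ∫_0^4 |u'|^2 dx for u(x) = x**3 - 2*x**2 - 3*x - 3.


||u||_{H^1}^2 = 74008/105

The H^1 norm (squared) on an interval (0, L) is
  ||u||_{H^1}^2 = ∫_0^L u(x)^2 dx + ∫_0^L u'(x)^2 dx.
Compute u'(x) = 3*x**2 - 4*x - 3.
Then u(x)^2 = x**6 - 4*x**5 - 2*x**4 + 6*x**3 + 21*x**2 + 18*x + 9 and u'(x)^2 = 9*x**4 - 24*x**3 - 2*x**2 + 24*x + 9.
Integrate each monomial from 0 to 4 using ∫_0^4 c·x^n dx = c·4^(n+1)/(n+1):
  ∫_0^4 u(x)^2 dx = ∫_0^4 (x^6 - 4*x^5 - 2*x^4 + 6*x^3 + 21*x^2 + 18*x + 9) dx. Term by term:
    ∫_0^4 x^6 dx = 16384/7;  ∫_0^4 -4*x^5 dx = -8192/3;  ∫_0^4 -2*x^4 dx = -2048/5;
    ∫_0^4 6*x^3 dx = 384;  ∫_0^4 21*x^2 dx = 448;  ∫_0^4 18*x dx = 144;
    ∫_0^4 9 dx = 36.
  Sum: 16384/7 − 8192/3 − 2048/5 + 384 + 448 + 144 + 36 = 22292/105.
  ∫_0^4 u'(x)^2 dx = ∫_0^4 (9*x^4 - 24*x^3 - 2*x^2 + 24*x + 9) dx. Term by term:
    ∫_0^4 9*x^4 dx = 9216/5;  ∫_0^4 -24*x^3 dx = -1536;  ∫_0^4 -2*x^2 dx = -128/3;
    ∫_0^4 24*x dx = 192;  ∫_0^4 9 dx = 36.
  Sum: 9216/5 − 1536 − 128/3 + 192 + 36 = 7388/15.
Adding: ||u||_{H^1}^2 = 22292/105 + 7388/15 = 74008/105.


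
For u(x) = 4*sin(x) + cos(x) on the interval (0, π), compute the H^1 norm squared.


||u||_{H^1(0,π)}^2 = 17*π

u'(x) = -sin(x) + 4*cos(x).
Expand u² and (u')² and integrate term by term on (0, π), using: for integers n ≥ 1, ∫_0^π sin²(nx) dx = ∫_0^π cos²(nx) dx = π/2; for n ≠ n', ∫_0^π sin(nx)sin(n'x) dx = ∫_0^π cos(nx)cos(n'x) dx = 0; and by product-to-sum, ∫_0^π sin(nx)cos(n'x) dx = ½∫_0^π [sin((n+n')x) + sin((n−n')x)] dx, which is 0 when n+n' is even and 2n/(n²−n'²) when n+n' is odd (it need not vanish on (0, π)).
  u² squared terms: (4)²·∫sin(x)² dx = 16·π/2 = 8*π;  (1)²·∫cos(x)² dx = 1·π/2 = π/2.
  u² cross terms: 2·(4)·(1)·∫sin(x)·cos(x) dx = 8·(0) = 0.
  So ∫_0^π u² dx = 8*π + π/2 + 0 = 17*π/2.
  (u')² squared terms: (-1)²·∫sin(x)² dx = 1·π/2 = π/2;  (4)²·∫cos(x)² dx = 16·π/2 = 8*π.
  (u')² cross terms: 2·(-1)·(4)·∫sin(x)·cos(x) dx = -8·(0) = 0.
  So ∫_0^π (u')² dx = π/2 + 8*π + 0 = 17*π/2.
||u||_{H^1}^2 = (17*π/2) + (17*π/2) = 17*π.


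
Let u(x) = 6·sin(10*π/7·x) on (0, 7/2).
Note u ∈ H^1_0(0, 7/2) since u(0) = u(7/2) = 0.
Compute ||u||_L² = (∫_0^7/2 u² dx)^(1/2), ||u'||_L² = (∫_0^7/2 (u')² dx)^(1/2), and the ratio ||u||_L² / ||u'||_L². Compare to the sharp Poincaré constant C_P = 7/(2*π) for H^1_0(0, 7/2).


||u||_L² / ||u'||_L² = 7/(10*π) < C_P = 7/(2*π).

u(x) = 6·sin(10*π/7·x), so u'(x) = 60*π*cos(10*π*x/7)/7.
Writing u(x) = A·sin(kπx/L) with A = 6 and k = 5, use ∫_0^L sin²(kπx/L) dx = L/2 and ∫_0^L cos²(kπx/L) dx = L/2.
u² = 36·sin²(10*π/7·x) and (u')² = 3600*π^2/49·cos²(10*π/7·x), and each of sin², cos² integrates to L/2 = 7/4 over (0, 7/2).
∫_0^7/2 u² dx = 63, so ||u||_L² = 3*sqrt(7).
∫_0^7/2 (u')² dx = 900*π^2/7, so ||u'||_L² = 30*sqrt(7)*π/7.
Ratio ||u||_L² / ||u'||_L² = 7/(10*π).
Sharp Poincaré constant on H^1_0(0, 7/2) is C_P = L/π = 7/(2*π), achieved by sin(2*π/7·x).
This is the k = 5 harmonic; the ratio L/(kπ) is strictly less than C_P = L/π, consistent with the sharp inequality ||u||_L² ≤ C_P ||u'||_L².


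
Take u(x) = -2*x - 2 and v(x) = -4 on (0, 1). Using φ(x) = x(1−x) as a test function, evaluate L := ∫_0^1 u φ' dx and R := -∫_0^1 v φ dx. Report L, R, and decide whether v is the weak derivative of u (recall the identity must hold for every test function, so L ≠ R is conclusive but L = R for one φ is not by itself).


LHS = 1/3, RHS = 2/3. No, v is not the weak derivative of u.

u(x) = -2*x - 2, classical derivative u'(x) = -2.
φ(x) = x(1−x), so φ'(x) = 1 - 2*x.
Note φ(0) = φ(1) = 0, so the boundary term u·φ vanishes.
LHS = ∫_0^1 u(x) φ'(x) dx = ∫_0^1 (4*x^2 + 2*x - 2) dx. Term by term:
  ∫_0^1 4*x^2 dx = 4/3;  ∫_0^1 2*x dx = 1;  ∫_0^1 -2 dx = -2.
Sum: 4/3 + 1 − 2 = 1/3.
So LHS = 1/3.
∫_0^1 v(x) φ(x) dx = ∫_0^1 (4*x^2 - 4*x) dx. Term by term:
  ∫_0^1 4*x^2 dx = 4/3;  ∫_0^1 -4*x dx = -2.
Sum: 4/3 − 2 = -2/3.
So RHS = -∫_0^1 v(x) φ(x) dx = 2/3.
LHS − RHS = -1/3 ≠ 0, so the identity fails.
(For a valid weak derivative the identity must hold for EVERY test function, in particular this one. The failure shows v is NOT the weak derivative of u.)
Correct weak derivative would be u'(x) = -2.


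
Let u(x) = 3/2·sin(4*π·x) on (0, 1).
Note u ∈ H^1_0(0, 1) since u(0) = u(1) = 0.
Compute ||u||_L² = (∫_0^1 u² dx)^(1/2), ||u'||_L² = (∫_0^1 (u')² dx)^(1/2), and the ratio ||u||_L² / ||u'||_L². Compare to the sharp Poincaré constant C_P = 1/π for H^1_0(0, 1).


||u||_L² / ||u'||_L² = 1/(4*π) < C_P = 1/π.

u(x) = 3/2·sin(4*π·x), so u'(x) = 6*π*cos(4*π*x).
Writing u(x) = A·sin(kπx/L) with A = 3/2 and k = 4, use ∫_0^L sin²(kπx/L) dx = L/2 and ∫_0^L cos²(kπx/L) dx = L/2.
u² = 9/4·sin²(4*π·x) and (u')² = 36*π^2·cos²(4*π·x), and each of sin², cos² integrates to L/2 = 1/2 over (0, 1).
∫_0^1 u² dx = 9/8, so ||u||_L² = 3*sqrt(2)/4.
∫_0^1 (u')² dx = 18*π^2, so ||u'||_L² = 3*sqrt(2)*π.
Ratio ||u||_L² / ||u'||_L² = 1/(4*π).
Sharp Poincaré constant on H^1_0(0, 1) is C_P = L/π = 1/π, achieved by sin(π·x).
This is the k = 4 harmonic; the ratio L/(kπ) is strictly less than C_P = L/π, consistent with the sharp inequality ||u||_L² ≤ C_P ||u'||_L².


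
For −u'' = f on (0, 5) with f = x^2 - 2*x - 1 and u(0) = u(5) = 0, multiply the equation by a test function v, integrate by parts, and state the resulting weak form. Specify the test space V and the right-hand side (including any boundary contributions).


V = H^1_0(0, 5) (so v(0) = v(5) = 0); weak form: ∫_0^5 u'v' dx = ∫_0^5 (x^2 - 2*x - 1) v dx for all v ∈ V.

Multiply both sides by a test function v and integrate from 0 to 5:
  ∫_0^5 −u''(x) v(x) dx = ∫_0^5 f(x) v(x) dx.
Integrate the LHS by parts once:
  ∫_0^5 −u'' v dx = −[u'(x) v(x)]_0^5 + ∫_0^5 u'(x) v'(x) dx.
Thus ∫_0^5 u'(x) v'(x) dx = ∫_0^5 f(x) v(x) dx + [u'(x) v(x)]_0^5.
Choose V so that boundary terms are either known or forced to vanish.
u is Dirichlet: u(0) = u(5) = 0. Let V = H^1_0(0, 5); then v(0) = v(5) = 0, and [u' v]_0^5 = 0.
Weak formulation: find u (satisfying any essential BC) such that ∫_0^5 u'(x) v'(x) dx = ∫_0^5 f v dx for all v ∈ V.
Substituting f(x) = x^2 - 2*x - 1, the right-hand side is ∫_0^5 (x^2 - 2*x - 1) v dx.


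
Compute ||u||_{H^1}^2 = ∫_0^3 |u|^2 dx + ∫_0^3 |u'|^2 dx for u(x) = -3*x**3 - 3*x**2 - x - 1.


||u||_{H^1}^2 = 444936/35

The H^1 norm (squared) on an interval (0, L) is
  ||u||_{H^1}^2 = ∫_0^L u(x)^2 dx + ∫_0^L u'(x)^2 dx.
Compute u'(x) = -9*x**2 - 6*x - 1.
Then u(x)^2 = 9*x**6 + 18*x**5 + 15*x**4 + 12*x**3 + 7*x**2 + 2*x + 1 and u'(x)^2 = 81*x**4 + 108*x**3 + 54*x**2 + 12*x + 1.
Integrate each monomial from 0 to 3 using ∫_0^3 c·x^n dx = c·3^(n+1)/(n+1):
  ∫_0^3 u(x)^2 dx = ∫_0^3 (9*x^6 + 18*x^5 + 15*x^4 + 12*x^3 + 7*x^2 + 2*x + 1) dx. Term by term:
    ∫_0^3 9*x^6 dx = 19683/7;  ∫_0^3 18*x^5 dx = 2187;  ∫_0^3 15*x^4 dx = 729;
    ∫_0^3 12*x^3 dx = 243;  ∫_0^3 7*x^2 dx = 63;  ∫_0^3 2*x dx = 9;
    ∫_0^3 1 dx = 3.
  Sum: 19683/7 + 2187 + 729 + 243 + 63 + 9 + 3 = 42321/7.
  ∫_0^3 u'(x)^2 dx = ∫_0^3 (81*x^4 + 108*x^3 + 54*x^2 + 12*x + 1) dx. Term by term:
    ∫_0^3 81*x^4 dx = 19683/5;  ∫_0^3 108*x^3 dx = 2187;  ∫_0^3 54*x^2 dx = 486;
    ∫_0^3 12*x dx = 54;  ∫_0^3 1 dx = 3.
  Sum: 19683/5 + 2187 + 486 + 54 + 3 = 33333/5.
Adding: ||u||_{H^1}^2 = 42321/7 + 33333/5 = 444936/35.


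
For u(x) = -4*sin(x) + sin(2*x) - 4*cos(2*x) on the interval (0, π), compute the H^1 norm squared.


||u||_{H^1(0,π)}^2 = -320/3 + 117*π/2

u'(x) = 8*sin(2*x) - 4*cos(x) + 2*cos(2*x).
Expand u² and (u')² and integrate term by term on (0, π), using: for integers n ≥ 1, ∫_0^π sin²(nx) dx = ∫_0^π cos²(nx) dx = π/2; for n ≠ n', ∫_0^π sin(nx)sin(n'x) dx = ∫_0^π cos(nx)cos(n'x) dx = 0; and by product-to-sum, ∫_0^π sin(nx)cos(n'x) dx = ½∫_0^π [sin((n+n')x) + sin((n−n')x)] dx, which is 0 when n+n' is even and 2n/(n²−n'²) when n+n' is odd (it need not vanish on (0, π)).
  u² squared terms: (-4)²·∫cos(2x)² dx = 16·π/2 = 8*π;  (-4)²·∫sin(x)² dx = 16·π/2 = 8*π;  (1)²·∫sin(2x)² dx = 1·π/2 = π/2.
  u² cross terms: 2·(-4)·(-4)·∫cos(2x)·sin(x) dx = 32·(-2/3) = -64/3;  2·(-4)·(1)·∫cos(2x)·sin(2x) dx = -8·(0) = 0;  2·(-4)·(1)·∫sin(x)·sin(2x) dx = -8·(0) = 0.
  So ∫_0^π u² dx = 8*π + 8*π + π/2 − 64/3 + 0 + 0 = -64/3 + 33*π/2.
  (u')² squared terms: (-4)²·∫cos(x)² dx = 16·π/2 = 8*π;  (2)²·∫cos(2x)² dx = 4·π/2 = 2*π;  (8)²·∫sin(2x)² dx = 64·π/2 = 32*π.
  (u')² cross terms: 2·(-4)·(2)·∫cos(x)·cos(2x) dx = -16·(0) = 0;  2·(-4)·(8)·∫cos(x)·sin(2x) dx = -64·(4/3) = -256/3;  2·(2)·(8)·∫cos(2x)·sin(2x) dx = 32·(0) = 0.
  So ∫_0^π (u')² dx = 8*π + 2*π + 32*π + 0 − 256/3 + 0 = -256/3 + 42*π.
||u||_{H^1}^2 = (-64/3 + 33*π/2) + (-256/3 + 42*π) = -320/3 + 117*π/2.


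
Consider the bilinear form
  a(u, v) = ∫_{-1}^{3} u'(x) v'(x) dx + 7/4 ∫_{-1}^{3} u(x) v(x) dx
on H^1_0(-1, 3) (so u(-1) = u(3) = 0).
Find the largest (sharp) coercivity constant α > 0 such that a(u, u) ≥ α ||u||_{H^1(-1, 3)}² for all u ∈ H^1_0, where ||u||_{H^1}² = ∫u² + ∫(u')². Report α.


α = 1

Coercivity of a(·,·) on H^1_0(-1, 3) means a(u, u) ≥ α ||u||_{H^1}² for every u ∈ H^1_0.
The interval has length L = 4, and Poincaré/coercivity depend only on L. Here a(u, u) = ∫(u')² + (7/4)·∫u².
Here c = 7/4 ≥ 1, so a(u,u) = ∫(u')² + c∫u² ≥ ∫(u')² + ∫u² = ||u||_{H^1}², i.e. α = 1 works. No larger α is possible: a(u,u) ≥ α||u||_{H^1}² means (1−α)∫(u')² ≥ (α−c)∫u², and for the modes u_n = sin(nπ(x−x₀)/L) (x₀ the left endpoint) one has ∫u_n²/∫(u_n')² = (L/(nπ))² → 0, so a(u_n,u_n)/||u_n||_{H^1}² → 1. Hence the optimal constant is α = 1.
Therefore α = 1.


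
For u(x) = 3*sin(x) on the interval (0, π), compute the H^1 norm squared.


||u||_{H^1(0,π)}^2 = 9*π

u'(x) = 3*cos(x).
Expand u² and (u')² and integrate term by term on (0, π), using: for integers n ≥ 1, ∫_0^π sin²(nx) dx = ∫_0^π cos²(nx) dx = π/2; for n ≠ n', ∫_0^π sin(nx)sin(n'x) dx = ∫_0^π cos(nx)cos(n'x) dx = 0; and by product-to-sum, ∫_0^π sin(nx)cos(n'x) dx = ½∫_0^π [sin((n+n')x) + sin((n−n')x)] dx, which is 0 when n+n' is even and 2n/(n²−n'²) when n+n' is odd (it need not vanish on (0, π)).
  u² squared terms: (3)²·∫sin(x)² dx = 9·π/2 = 9*π/2.
  So ∫_0^π u² dx = 9*π/2.
  (u')² squared terms: (3)²·∫cos(x)² dx = 9·π/2 = 9*π/2.
  So ∫_0^π (u')² dx = 9*π/2.
||u||_{H^1}^2 = (9*π/2) + (9*π/2) = 9*π.


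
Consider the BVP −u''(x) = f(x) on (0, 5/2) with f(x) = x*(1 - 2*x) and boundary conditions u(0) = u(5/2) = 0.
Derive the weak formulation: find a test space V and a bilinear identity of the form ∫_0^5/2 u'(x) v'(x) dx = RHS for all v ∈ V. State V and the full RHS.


V = H^1_0(0, 5/2) (so v(0) = v(5/2) = 0); weak form: ∫_0^5/2 u'v' dx = ∫_0^5/2 (x*(1 - 2*x)) v dx for all v ∈ V.

Multiply both sides by a test function v and integrate from 0 to 5/2:
  ∫_0^5/2 −u''(x) v(x) dx = ∫_0^5/2 f(x) v(x) dx.
Integrate the LHS by parts once:
  ∫_0^5/2 −u'' v dx = −[u'(x) v(x)]_0^5/2 + ∫_0^5/2 u'(x) v'(x) dx.
Thus ∫_0^5/2 u'(x) v'(x) dx = ∫_0^5/2 f(x) v(x) dx + [u'(x) v(x)]_0^5/2.
Choose V so that boundary terms are either known or forced to vanish.
u is Dirichlet: u(0) = u(5/2) = 0. Let V = H^1_0(0, 5/2); then v(0) = v(5/2) = 0, and [u' v]_0^5/2 = 0.
Weak formulation: find u (satisfying any essential BC) such that ∫_0^5/2 u'(x) v'(x) dx = ∫_0^5/2 f v dx for all v ∈ V.
Substituting f(x) = x*(1 - 2*x), the right-hand side is ∫_0^5/2 (x*(1 - 2*x)) v dx.


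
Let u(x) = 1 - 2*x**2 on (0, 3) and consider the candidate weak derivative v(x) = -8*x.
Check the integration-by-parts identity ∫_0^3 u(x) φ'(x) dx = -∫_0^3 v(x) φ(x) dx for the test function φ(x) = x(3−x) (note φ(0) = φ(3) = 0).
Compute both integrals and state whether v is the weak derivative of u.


LHS = 27, RHS = 54. No, v is not the weak derivative of u.

u(x) = 1 - 2*x**2, classical derivative u'(x) = -4*x.
φ(x) = x(3−x), so φ'(x) = 3 - 2*x.
Note φ(0) = φ(3) = 0, so the boundary term u·φ vanishes.
LHS = ∫_0^3 u(x) φ'(x) dx = ∫_0^3 (4*x^3 - 6*x^2 - 2*x + 3) dx. Term by term:
  ∫_0^3 4*x^3 dx = 81;  ∫_0^3 -6*x^2 dx = -54;  ∫_0^3 -2*x dx = -9;
  ∫_0^3 3 dx = 9.
Sum: 81 − 54 − 9 + 9 = 27.
So LHS = 27.
∫_0^3 v(x) φ(x) dx = ∫_0^3 (8*x^3 - 24*x^2) dx. Term by term:
  ∫_0^3 8*x^3 dx = 162;  ∫_0^3 -24*x^2 dx = -216.
Sum: 162 − 216 = -54.
So RHS = -∫_0^3 v(x) φ(x) dx = 54.
LHS − RHS = -27 ≠ 0, so the identity fails.
(For a valid weak derivative the identity must hold for EVERY test function, in particular this one. The failure shows v is NOT the weak derivative of u.)
Correct weak derivative would be u'(x) = -4*x.


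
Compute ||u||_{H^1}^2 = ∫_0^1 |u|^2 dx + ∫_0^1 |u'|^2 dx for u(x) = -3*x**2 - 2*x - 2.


||u||_{H^1}^2 = 692/15

The H^1 norm (squared) on an interval (0, L) is
  ||u||_{H^1}^2 = ∫_0^L u(x)^2 dx + ∫_0^L u'(x)^2 dx.
Compute u'(x) = -6*x - 2.
Then u(x)^2 = 9*x**4 + 12*x**3 + 16*x**2 + 8*x + 4 and u'(x)^2 = 36*x**2 + 24*x + 4.
Integrate each monomial from 0 to 1 using ∫_0^1 c·x^n dx = c·1^(n+1)/(n+1):
  ∫_0^1 u(x)^2 dx = ∫_0^1 (9*x^4 + 12*x^3 + 16*x^2 + 8*x + 4) dx. Term by term:
    ∫_0^1 9*x^4 dx = 9/5;  ∫_0^1 12*x^3 dx = 3;  ∫_0^1 16*x^2 dx = 16/3;
    ∫_0^1 8*x dx = 4;  ∫_0^1 4 dx = 4.
  Sum: 9/5 + 3 + 16/3 + 4 + 4 = 272/15.
  ∫_0^1 u'(x)^2 dx = ∫_0^1 (36*x^2 + 24*x + 4) dx. Term by term:
    ∫_0^1 36*x^2 dx = 12;  ∫_0^1 24*x dx = 12;  ∫_0^1 4 dx = 4.
  Sum: 12 + 12 + 4 = 28.
Adding: ||u||_{H^1}^2 = 272/15 + 28 = 692/15.


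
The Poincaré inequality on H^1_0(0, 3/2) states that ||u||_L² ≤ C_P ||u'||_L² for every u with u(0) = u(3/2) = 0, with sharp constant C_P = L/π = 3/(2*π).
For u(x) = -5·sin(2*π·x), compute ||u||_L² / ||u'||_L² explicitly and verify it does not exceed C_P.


||u||_L² / ||u'||_L² = 1/(2*π) < C_P = 3/(2*π).

u(x) = -5·sin(2*π·x), so u'(x) = -10*π*cos(2*π*x).
Writing u(x) = A·sin(kπx/L) with A = -5 and k = 3, use ∫_0^L sin²(kπx/L) dx = L/2 and ∫_0^L cos²(kπx/L) dx = L/2.
u² = 25·sin²(2*π·x) and (u')² = 100*π^2·cos²(2*π·x), and each of sin², cos² integrates to L/2 = 3/4 over (0, 3/2).
∫_0^3/2 u² dx = 75/4, so ||u||_L² = 5*sqrt(3)/2.
∫_0^3/2 (u')² dx = 75*π^2, so ||u'||_L² = 5*sqrt(3)*π.
Ratio ||u||_L² / ||u'||_L² = 1/(2*π).
Sharp Poincaré constant on H^1_0(0, 3/2) is C_P = L/π = 3/(2*π), achieved by sin(2*π/3·x).
This is the k = 3 harmonic; the ratio L/(kπ) is strictly less than C_P = L/π, consistent with the sharp inequality ||u||_L² ≤ C_P ||u'||_L².


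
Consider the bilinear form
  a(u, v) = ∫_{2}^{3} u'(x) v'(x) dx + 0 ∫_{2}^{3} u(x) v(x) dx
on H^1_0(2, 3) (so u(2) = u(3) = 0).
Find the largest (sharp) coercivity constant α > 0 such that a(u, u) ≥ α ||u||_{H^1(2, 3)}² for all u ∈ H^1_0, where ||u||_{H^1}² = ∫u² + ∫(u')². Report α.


α = π^2/(1 + π^2)

Coercivity of a(·,·) on H^1_0(2, 3) means a(u, u) ≥ α ||u||_{H^1}² for every u ∈ H^1_0.
The interval has length L = 1, and Poincaré/coercivity depend only on L. Here a(u, u) = ∫(u')² + (0)·∫u².
Here c = 0, so a(u,u) = ∫(u')² alone. The condition a(u,u) ≥ α||u||_{H^1}² reads (1−α)∫(u')² ≥ (α−c)∫u². Any admissible α is ≤ 1 (rapidly oscillating u have ∫u²/∫(u')² → 0), and α = 1 would force 0 ≥ (1−c)∫u², impossible since c < 1; so 1−α > 0. By the sharp Poincaré inequality on H^1_0 of an interval of length L, ∫(u')² ≥ (π/L)²∫u² with equality for the first sine mode sin(π(x−x₀)/L) (x₀ the left endpoint), so the inequality holds for all u iff (1−α)(π/L)² ≥ α − c, i.e. α ≤ ((π/L)² + c)/((π/L)² + 1) = (1 + c(L/π)²)/(1 + (L/π)²). (Direct route, valid since c ≤ 0: Poincaré gives c∫u² ≥ c(L/π)²∫(u')², so a(u,u) ≥ (1 + c(L/π)²)∫(u')², while ||u||_{H^1}² ≤ (1 + (L/π)²)∫(u')²; dividing yields the same α.) With (π/L)² = π^2 and c = 0, the largest admissible constant is α = ((π/L)² + c)/((π/L)² + 1).
Simplifying, α = π^2/(1 + π^2).


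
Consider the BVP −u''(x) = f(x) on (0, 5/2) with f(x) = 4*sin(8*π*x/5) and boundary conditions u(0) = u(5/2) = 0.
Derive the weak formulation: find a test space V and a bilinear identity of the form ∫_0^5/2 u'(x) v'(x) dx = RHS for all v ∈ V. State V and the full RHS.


V = H^1_0(0, 5/2) (so v(0) = v(5/2) = 0); weak form: ∫_0^5/2 u'v' dx = ∫_0^5/2 (4*sin(8*π*x/5)) v dx for all v ∈ V.

Multiply both sides by a test function v and integrate from 0 to 5/2:
  ∫_0^5/2 −u''(x) v(x) dx = ∫_0^5/2 f(x) v(x) dx.
Integrate the LHS by parts once:
  ∫_0^5/2 −u'' v dx = −[u'(x) v(x)]_0^5/2 + ∫_0^5/2 u'(x) v'(x) dx.
Thus ∫_0^5/2 u'(x) v'(x) dx = ∫_0^5/2 f(x) v(x) dx + [u'(x) v(x)]_0^5/2.
Choose V so that boundary terms are either known or forced to vanish.
u is Dirichlet: u(0) = u(5/2) = 0. Let V = H^1_0(0, 5/2); then v(0) = v(5/2) = 0, and [u' v]_0^5/2 = 0.
Weak formulation: find u (satisfying any essential BC) such that ∫_0^5/2 u'(x) v'(x) dx = ∫_0^5/2 f v dx for all v ∈ V.
Substituting f(x) = 4*sin(8*π*x/5), the right-hand side is ∫_0^5/2 (4*sin(8*π*x/5)) v dx.
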